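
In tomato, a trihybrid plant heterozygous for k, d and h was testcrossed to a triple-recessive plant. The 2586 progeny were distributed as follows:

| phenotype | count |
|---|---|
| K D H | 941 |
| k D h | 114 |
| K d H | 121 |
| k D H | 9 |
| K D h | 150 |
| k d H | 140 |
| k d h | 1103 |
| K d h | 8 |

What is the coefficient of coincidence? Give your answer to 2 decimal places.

0.57

The two most frequent reciprocal classes, k d h and K D H, are the parental types, so the F1 was k d h / K D H.
The two rarest classes, K d h and k D H, are the double crossovers. Comparing them with the parentals, only the k allele has switched, so k is the middle locus and the order is h – k – d.
h–k: (290 + 17)/2586 = 0.1187; k–d: (235 + 17)/2586 = 0.0974.
Expected DCO frequency = 0.1187 × 0.0974 ≈ 0.01156; observed = 17/2586 ≈ 0.00657.
Coefficient of coincidence = 0.00657/0.01156 ≈ 0.57.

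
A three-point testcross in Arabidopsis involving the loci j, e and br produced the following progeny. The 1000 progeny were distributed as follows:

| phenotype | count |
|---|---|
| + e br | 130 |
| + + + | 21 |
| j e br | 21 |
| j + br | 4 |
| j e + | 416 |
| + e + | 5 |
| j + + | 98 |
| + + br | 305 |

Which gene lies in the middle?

The two most frequent reciprocal classes, + + br and j e +, are the parental types, so the F1 was + + br / j e +.
The two rarest classes, j + br and + e +, are the double crossovers. Comparing them with the parentals, only the j allele has switched, so j is the middle locus and the order is br – j – e.

j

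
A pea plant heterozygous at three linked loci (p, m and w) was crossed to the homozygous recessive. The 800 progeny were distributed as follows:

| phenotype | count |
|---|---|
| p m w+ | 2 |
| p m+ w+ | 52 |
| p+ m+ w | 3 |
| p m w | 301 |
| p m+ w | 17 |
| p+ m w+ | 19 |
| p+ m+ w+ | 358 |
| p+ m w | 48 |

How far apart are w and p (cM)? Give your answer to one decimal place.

The two most frequent reciprocal classes, p+ m+ w+ and p m w, are the parental types, so the F1 was p+ m+ w+ / p m w.
The two rarest classes, p+ m+ w and p m w+, are the double crossovers. Comparing them with the parentals, only the w allele has switched, so w is the middle locus and the order is m – w – p.
Crossovers in the w–p interval produce the single-crossover classes p m+ w+ and p+ m w (52 + 48 = 100) plus the double crossovers (5).
RF(w–p) = (100 + 5) / 800 = 105/800 = 0.1313 → 13.1 cM.

13.1 cM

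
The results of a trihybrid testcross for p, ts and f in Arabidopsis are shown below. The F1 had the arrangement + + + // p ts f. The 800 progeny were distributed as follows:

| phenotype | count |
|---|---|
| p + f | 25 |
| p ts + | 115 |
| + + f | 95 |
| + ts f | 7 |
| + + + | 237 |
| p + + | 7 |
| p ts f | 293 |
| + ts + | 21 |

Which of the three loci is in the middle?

The two rarest classes, p + + and + ts f, are the double crossovers. Comparing them with the parentals, only the p allele has switched, so p is the middle locus and the order is f – p – ts.

p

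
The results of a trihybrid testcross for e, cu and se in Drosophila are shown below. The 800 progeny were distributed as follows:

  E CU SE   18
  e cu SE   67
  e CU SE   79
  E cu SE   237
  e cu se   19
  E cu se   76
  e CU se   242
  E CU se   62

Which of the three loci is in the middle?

cu

The two most frequent reciprocal classes, E cu SE and e CU se, are the parental types, so the F1 was E cu SE / e CU se.
The two rarest classes, E CU SE and e cu se, are the double crossovers. Comparing them with the parentals, only the cu allele has switched, so cu is the middle locus and the order is se – cu – e.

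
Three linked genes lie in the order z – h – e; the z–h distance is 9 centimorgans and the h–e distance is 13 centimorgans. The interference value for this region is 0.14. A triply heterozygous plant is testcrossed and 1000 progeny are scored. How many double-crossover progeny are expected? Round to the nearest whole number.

Map distances give recombination frequencies of 0.090 and 0.130 for the two intervals.
With interference 0.14 (so coincidence = 0.86), expected double-crossover frequency = 0.090 × 0.130 × 0.86 = 0.01006.
Expected number = 0.01006 × 1000 = 10.06 ≈ 10.

10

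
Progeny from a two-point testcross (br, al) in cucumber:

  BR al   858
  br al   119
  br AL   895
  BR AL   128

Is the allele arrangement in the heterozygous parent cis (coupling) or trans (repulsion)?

The two most frequent classes are BR al (858) and br AL (895); these are the parental (non-recombinant) types.
So the F1 carried BR al on one chromosome and br AL on the other — the recessive alleles are on opposite chromosomes (trans / repulsion).

trans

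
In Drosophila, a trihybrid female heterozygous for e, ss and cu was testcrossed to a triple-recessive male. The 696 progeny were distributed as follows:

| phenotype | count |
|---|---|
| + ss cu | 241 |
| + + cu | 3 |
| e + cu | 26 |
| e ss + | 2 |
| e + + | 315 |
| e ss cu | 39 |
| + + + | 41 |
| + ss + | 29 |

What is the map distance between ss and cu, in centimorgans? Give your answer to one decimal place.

8.6 centimorgans

The two most frequent reciprocal classes, + ss cu and e + +, are the parental types, so the F1 was + ss cu / e + +.
The two rarest classes, + + cu and e ss +, are the double crossovers. Comparing them with the parentals, only the ss allele has switched, so ss is the middle locus and the order is e – ss – cu.
Crossovers in the ss–cu interval produce the single-crossover classes + ss + and e + cu (29 + 26 = 55) plus the double crossovers (5).
RF(ss–cu) = (55 + 5) / 696 = 60/696 = 0.0862 → 8.6 centimorgans.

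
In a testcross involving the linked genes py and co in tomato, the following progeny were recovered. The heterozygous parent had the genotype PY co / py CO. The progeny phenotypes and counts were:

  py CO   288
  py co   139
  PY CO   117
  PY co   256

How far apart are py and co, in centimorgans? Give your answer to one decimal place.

The recombinant classes are PY CO and py co: 117 + 139 = 256.
Recombination frequency = 256/800 = 0.3200 ≈ 32.0%, i.e. 32.0 centimorgans.

32.0 centimorgans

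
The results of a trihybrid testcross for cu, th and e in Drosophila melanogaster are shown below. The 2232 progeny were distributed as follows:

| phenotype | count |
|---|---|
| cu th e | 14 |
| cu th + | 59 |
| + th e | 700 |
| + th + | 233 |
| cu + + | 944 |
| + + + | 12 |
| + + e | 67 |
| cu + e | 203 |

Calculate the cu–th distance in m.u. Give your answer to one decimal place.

6.8 m.u.

The two most frequent reciprocal classes, cu + + and + th e, are the parental types, so the F1 was cu + + / + th e.
The two rarest classes, + + + and cu th e, are the double crossovers. Comparing them with the parentals, only the cu allele has switched, so cu is the middle locus and the order is e – cu – th.
Crossovers in the cu–th interval produce the single-crossover classes cu th + and + + e (59 + 67 = 126) plus the double crossovers (26).
RF(cu–th) = (126 + 26) / 2232 = 152/2232 = 0.0681 → 6.8 m.u.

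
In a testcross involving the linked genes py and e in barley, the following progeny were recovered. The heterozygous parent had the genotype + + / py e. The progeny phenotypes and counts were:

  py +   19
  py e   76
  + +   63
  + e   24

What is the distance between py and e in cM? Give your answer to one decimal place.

The recombinant classes are + e and py +: 24 + 19 = 43.
Recombination frequency = 43/182 = 0.2363 ≈ 23.6%, i.e. 23.6 cM.

23.6 cM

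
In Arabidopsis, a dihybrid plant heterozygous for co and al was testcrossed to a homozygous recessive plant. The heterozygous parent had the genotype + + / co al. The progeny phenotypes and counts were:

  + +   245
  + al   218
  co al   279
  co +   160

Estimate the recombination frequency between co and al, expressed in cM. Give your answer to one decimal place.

The recombinant classes are + al and co +: 218 + 160 = 378.
Recombination frequency = 378/902 = 0.4191 ≈ 41.9%, i.e. 41.9 cM.

41.9 cM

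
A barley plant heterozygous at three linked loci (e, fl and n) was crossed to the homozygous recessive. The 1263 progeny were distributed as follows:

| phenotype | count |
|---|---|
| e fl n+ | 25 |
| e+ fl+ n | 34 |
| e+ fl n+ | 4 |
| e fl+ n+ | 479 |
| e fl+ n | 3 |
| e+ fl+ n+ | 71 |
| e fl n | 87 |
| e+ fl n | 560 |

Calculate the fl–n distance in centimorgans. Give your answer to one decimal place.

5.2 centimorgans

The two most frequent reciprocal classes, e+ fl n and e fl+ n+, are the parental types, so the F1 was e+ fl n / e fl+ n+.
The two rarest classes, e+ fl n+ and e fl+ n, are the double crossovers. Comparing them with the parentals, only the n allele has switched, so n is the middle locus and the order is e – n – fl.
Crossovers in the n–fl interval produce the single-crossover classes e+ fl+ n and e fl n+ (34 + 25 = 59) plus the double crossovers (7).
RF(n–fl) = (59 + 7) / 1263 = 66/1263 = 0.0523 → 5.2 centimorgans.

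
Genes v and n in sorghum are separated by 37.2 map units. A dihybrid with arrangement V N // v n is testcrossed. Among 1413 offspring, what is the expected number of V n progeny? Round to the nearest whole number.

A map distance of 37.2 map units corresponds to a recombination frequency of 0.372.
The F1 is V N / v n, so V n is a recombinant gamete class with expected frequency r/2 = 0.372/2 = 0.1860.
Expected number = 0.1860 × 1413 = 262.82 ≈ 263.

263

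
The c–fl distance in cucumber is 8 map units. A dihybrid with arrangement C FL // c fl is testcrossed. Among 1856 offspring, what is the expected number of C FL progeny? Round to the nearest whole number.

854

A map distance of 8 map units corresponds to a recombination frequency of 0.080.
The F1 is C FL / c fl, so C FL is a parental gamete class with expected frequency (1 − r)/2 = 0.920/2 = 0.4600.
Expected number = 0.4600 × 1856 = 853.76 ≈ 854.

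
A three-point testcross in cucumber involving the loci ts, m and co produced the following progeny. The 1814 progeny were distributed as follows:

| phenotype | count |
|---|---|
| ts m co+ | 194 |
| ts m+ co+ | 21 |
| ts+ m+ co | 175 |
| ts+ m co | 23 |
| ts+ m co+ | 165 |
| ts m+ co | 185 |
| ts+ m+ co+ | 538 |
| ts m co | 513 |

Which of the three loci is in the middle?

The two most frequent reciprocal classes, ts+ m+ co+ and ts m co, are the parental types, so the F1 was ts+ m+ co+ / ts m co.
The two rarest classes, ts m+ co+ and ts+ m co, are the double crossovers. Comparing them with the parentals, only the ts allele has switched, so ts is the middle locus and the order is m – ts – co.

ts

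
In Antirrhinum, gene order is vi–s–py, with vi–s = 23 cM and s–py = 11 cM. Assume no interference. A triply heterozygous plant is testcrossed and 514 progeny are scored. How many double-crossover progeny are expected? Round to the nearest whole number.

13

Map distances give recombination frequencies of 0.230 and 0.110 for the two intervals.
With no interference, expected double-crossover frequency = 0.230 × 0.110 = 0.02530.
Expected number = 0.02530 × 514 = 13.00 ≈ 13.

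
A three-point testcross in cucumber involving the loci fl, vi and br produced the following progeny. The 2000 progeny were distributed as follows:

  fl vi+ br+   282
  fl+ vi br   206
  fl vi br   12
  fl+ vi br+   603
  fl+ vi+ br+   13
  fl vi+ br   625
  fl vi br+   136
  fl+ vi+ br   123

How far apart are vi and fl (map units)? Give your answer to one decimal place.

The two most frequent reciprocal classes, fl+ vi br+ and fl vi+ br, are the parental types, so the F1 was fl+ vi br+ / fl vi+ br.
The two rarest classes, fl+ vi+ br+ and fl vi br, are the double crossovers. Comparing them with the parentals, only the vi allele has switched, so vi is the middle locus and the order is fl – vi – br.
Crossovers in the fl–vi interval produce the single-crossover classes fl vi br+ and fl+ vi+ br (136 + 123 = 259) plus the double crossovers (25).
RF(fl–vi) = (259 + 25) / 2000 = 284/2000 = 0.1420 → 14.2 map units.

14.2 map units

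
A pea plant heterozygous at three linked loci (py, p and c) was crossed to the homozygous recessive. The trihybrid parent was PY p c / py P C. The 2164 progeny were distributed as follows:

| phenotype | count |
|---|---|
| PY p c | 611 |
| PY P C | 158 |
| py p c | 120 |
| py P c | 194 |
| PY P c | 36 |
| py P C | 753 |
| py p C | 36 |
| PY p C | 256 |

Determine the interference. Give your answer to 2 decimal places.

0.15

The two rarest classes, PY P c and py p C, are the double crossovers. Comparing them with the parentals, only the p allele has switched, so p is the middle locus and the order is py – p – c.
py–p: (278 + 72)/2164 = 0.1617; p–c: (450 + 72)/2164 = 0.2412.
Expected DCO frequency = 0.1617 × 0.2412 ≈ 0.03900; observed = 72/2164 ≈ 0.03327.
Coefficient of coincidence = 0.03327/0.03900 ≈ 0.85; interference = 1 − 0.85 = 0.15.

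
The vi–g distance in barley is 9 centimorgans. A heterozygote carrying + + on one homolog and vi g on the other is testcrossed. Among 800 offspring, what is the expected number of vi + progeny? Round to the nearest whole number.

36

A map distance of 9 centimorgans corresponds to a recombination frequency of 0.090.
The F1 is + + / vi g, so vi + is a recombinant gamete class with expected frequency r/2 = 0.090/2 = 0.0450.
Expected number = 0.0450 × 800 = 36.00 ≈ 36.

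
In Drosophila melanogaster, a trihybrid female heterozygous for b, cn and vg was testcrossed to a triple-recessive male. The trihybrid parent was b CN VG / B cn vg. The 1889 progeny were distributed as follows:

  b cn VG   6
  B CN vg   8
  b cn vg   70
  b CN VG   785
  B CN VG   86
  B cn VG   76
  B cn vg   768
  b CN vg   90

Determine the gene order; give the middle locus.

cn

The two rarest classes, b cn VG and B CN vg, are the double crossovers. Comparing them with the parentals, only the cn allele has switched, so cn is the middle locus and the order is vg – cn – b.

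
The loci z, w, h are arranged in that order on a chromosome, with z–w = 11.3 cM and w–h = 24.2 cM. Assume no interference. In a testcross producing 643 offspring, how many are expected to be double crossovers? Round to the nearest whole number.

Map distances give recombination frequencies of 0.113 and 0.242 for the two intervals.
With no interference, expected double-crossover frequency = 0.113 × 0.242 = 0.02735.
Expected number = 0.02735 × 643 = 17.58 ≈ 18.

18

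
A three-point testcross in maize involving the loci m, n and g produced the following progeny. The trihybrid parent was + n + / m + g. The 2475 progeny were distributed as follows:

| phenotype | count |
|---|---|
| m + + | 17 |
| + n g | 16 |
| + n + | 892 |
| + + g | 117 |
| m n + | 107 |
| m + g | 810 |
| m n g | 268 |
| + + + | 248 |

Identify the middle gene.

The two rarest classes, + n g and m + +, are the double crossovers. Comparing them with the parentals, only the g allele has switched, so g is the middle locus and the order is m – g – n.

g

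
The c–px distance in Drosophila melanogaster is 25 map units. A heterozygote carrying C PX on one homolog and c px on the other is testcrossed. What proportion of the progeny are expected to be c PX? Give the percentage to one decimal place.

12.5%

A map distance of 25 map units corresponds to a recombination frequency of 0.250.
The F1 is C PX / c px, so c PX is a recombinant gamete class with expected frequency r/2 = 0.250/2 = 0.1250.
That is 0.1250 = 12.5% of the progeny.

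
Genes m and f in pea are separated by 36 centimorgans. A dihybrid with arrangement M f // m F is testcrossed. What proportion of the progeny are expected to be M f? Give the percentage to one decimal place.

A map distance of 36 centimorgans corresponds to a recombination frequency of 0.360.
The F1 is M f / m F, so M f is a parental gamete class with expected frequency (1 − r)/2 = 0.640/2 = 0.3200.
That is 0.3200 = 32.0% of the progeny.

32.0%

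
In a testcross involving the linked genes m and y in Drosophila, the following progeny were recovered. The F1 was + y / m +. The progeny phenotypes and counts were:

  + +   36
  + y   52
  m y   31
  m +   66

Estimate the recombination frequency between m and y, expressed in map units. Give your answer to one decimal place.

The recombinant classes are + + and m y: 36 + 31 = 67.
Recombination frequency = 67/185 = 0.3622 ≈ 36.2%, i.e. 36.2 map units.

36.2 map units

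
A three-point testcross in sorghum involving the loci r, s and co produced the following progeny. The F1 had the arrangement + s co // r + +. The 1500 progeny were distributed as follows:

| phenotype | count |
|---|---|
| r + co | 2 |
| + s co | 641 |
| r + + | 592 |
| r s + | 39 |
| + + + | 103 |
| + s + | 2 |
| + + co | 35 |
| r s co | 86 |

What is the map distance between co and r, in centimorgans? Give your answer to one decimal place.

The two rarest classes, + s + and r + co, are the double crossovers. Comparing them with the parentals, only the co allele has switched, so co is the middle locus and the order is r – co – s.
Crossovers in the r–co interval produce the single-crossover classes r s co and + + + (86 + 103 = 189) plus the double crossovers (4).
RF(r–co) = (189 + 4) / 1500 = 193/1500 = 0.1287 → 12.9 centimorgans.

12.9 centimorgans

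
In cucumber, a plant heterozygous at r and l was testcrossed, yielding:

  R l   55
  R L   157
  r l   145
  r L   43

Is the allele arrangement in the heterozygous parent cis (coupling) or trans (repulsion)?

The two most frequent classes are R L (157) and r l (145); these are the parental (non-recombinant) types.
So the F1 carried R L on one chromosome and r l on the other — the recessive alleles are on the same chromosome (cis / coupling).

cis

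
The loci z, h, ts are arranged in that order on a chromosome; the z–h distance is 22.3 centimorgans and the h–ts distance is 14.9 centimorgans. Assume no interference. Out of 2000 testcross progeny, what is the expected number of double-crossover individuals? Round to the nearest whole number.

66

Map distances give recombination frequencies of 0.223 and 0.149 for the two intervals.
With no interference, expected double-crossover frequency = 0.223 × 0.149 = 0.03323.
Expected number = 0.03323 × 2000 = 66.45 ≈ 66.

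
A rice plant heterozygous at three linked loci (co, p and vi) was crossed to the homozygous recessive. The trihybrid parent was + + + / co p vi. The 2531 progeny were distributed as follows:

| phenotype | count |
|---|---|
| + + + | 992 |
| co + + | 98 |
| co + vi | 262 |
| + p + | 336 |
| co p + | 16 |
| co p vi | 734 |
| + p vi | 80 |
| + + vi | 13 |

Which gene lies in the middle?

vi

The two rarest classes, + + vi and co p +, are the double crossovers. Comparing them with the parentals, only the vi allele has switched, so vi is the middle locus and the order is co – vi – p.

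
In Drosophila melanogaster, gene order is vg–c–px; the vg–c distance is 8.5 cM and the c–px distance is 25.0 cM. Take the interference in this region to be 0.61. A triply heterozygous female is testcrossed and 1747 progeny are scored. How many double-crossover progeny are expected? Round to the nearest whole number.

Map distances give recombination frequencies of 0.085 and 0.250 for the two intervals.
With interference 0.61 (so coincidence = 0.39), expected double-crossover frequency = 0.085 × 0.250 × 0.39 = 0.00829.
Expected number = 0.00829 × 1747 = 14.48 ≈ 14.

14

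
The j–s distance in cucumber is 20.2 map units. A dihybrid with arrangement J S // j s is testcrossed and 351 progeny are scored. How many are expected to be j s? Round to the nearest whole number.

A map distance of 20.2 map units corresponds to a recombination frequency of 0.202.
The F1 is J S / j s, so j s is a parental gamete class with expected frequency (1 − r)/2 = 0.798/2 = 0.3990.
Expected number = 0.3990 × 351 = 140.05 ≈ 140.

140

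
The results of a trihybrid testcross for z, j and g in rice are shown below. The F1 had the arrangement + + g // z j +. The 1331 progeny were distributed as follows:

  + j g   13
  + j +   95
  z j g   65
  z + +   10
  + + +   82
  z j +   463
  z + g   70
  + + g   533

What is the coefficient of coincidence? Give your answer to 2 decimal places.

The two rarest classes, + j g and z + +, are the double crossovers. Comparing them with the parentals, only the j allele has switched, so j is the middle locus and the order is g – j – z.
g–j: (147 + 23)/1331 = 0.1277; j–z: (165 + 23)/1331 = 0.1412.
Expected DCO frequency = 0.1277 × 0.1412 ≈ 0.01803; observed = 23/1331 ≈ 0.01728.
Coefficient of coincidence = 0.01728/0.01803 ≈ 0.96.

0.96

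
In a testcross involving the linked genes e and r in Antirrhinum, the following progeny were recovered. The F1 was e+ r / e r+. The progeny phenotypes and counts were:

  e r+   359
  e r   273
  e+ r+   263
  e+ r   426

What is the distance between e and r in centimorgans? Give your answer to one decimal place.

The recombinant classes are e+ r+ and e r: 263 + 273 = 536.
Recombination frequency = 536/1321 = 0.4058 ≈ 40.6%, i.e. 40.6 centimorgans.

40.6 centimorgans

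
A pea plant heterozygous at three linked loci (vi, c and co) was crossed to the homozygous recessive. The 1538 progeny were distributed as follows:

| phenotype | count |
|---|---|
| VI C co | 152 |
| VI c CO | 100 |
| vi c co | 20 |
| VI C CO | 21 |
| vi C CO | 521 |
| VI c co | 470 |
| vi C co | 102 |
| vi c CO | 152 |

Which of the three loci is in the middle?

vi

The two most frequent reciprocal classes, VI c co and vi C CO, are the parental types, so the F1 was VI c co / vi C CO.
The two rarest classes, vi c co and VI C CO, are the double crossovers. Comparing them with the parentals, only the vi allele has switched, so vi is the middle locus and the order is co – vi – c.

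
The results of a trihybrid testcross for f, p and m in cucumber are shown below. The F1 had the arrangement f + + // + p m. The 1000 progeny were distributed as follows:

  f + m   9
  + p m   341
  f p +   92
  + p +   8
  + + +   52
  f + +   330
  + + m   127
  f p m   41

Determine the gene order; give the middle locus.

The two rarest classes, f + m and + p +, are the double crossovers. Comparing them with the parentals, only the m allele has switched, so m is the middle locus and the order is f – m – p.

m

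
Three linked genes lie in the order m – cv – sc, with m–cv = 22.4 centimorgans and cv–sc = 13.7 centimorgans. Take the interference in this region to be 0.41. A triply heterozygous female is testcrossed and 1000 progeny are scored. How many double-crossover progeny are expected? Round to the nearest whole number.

18

Map distances give recombination frequencies of 0.224 and 0.137 for the two intervals.
With interference 0.41 (so coincidence = 0.59), expected double-crossover frequency = 0.224 × 0.137 × 0.59 = 0.01811.
Expected number = 0.01811 × 1000 = 18.11 ≈ 18.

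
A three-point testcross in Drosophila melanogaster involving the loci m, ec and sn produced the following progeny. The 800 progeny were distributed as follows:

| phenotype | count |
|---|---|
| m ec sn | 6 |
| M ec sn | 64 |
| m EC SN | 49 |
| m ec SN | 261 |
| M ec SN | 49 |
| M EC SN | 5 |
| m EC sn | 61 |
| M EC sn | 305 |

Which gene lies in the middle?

The two most frequent reciprocal classes, m ec SN and M EC sn, are the parental types, so the F1 was m ec SN / M EC sn.
The two rarest classes, m ec sn and M EC SN, are the double crossovers. Comparing them with the parentals, only the sn allele has switched, so sn is the middle locus and the order is m – sn – ec.

sn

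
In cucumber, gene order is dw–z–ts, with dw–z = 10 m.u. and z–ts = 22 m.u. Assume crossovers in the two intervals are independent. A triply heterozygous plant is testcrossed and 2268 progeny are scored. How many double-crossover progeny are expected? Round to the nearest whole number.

Map distances give recombination frequencies of 0.100 and 0.220 for the two intervals.
With no interference, expected double-crossover frequency = 0.100 × 0.220 = 0.02200.
Expected number = 0.02200 × 2268 = 49.90 ≈ 50.

50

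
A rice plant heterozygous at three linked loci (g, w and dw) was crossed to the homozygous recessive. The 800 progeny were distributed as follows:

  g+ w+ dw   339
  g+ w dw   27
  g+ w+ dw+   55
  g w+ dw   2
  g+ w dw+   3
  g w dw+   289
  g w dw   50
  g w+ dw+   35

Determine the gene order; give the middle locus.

The two most frequent reciprocal classes, g+ w+ dw and g w dw+, are the parental types, so the F1 was g+ w+ dw / g w dw+.
The two rarest classes, g w+ dw and g+ w dw+, are the double crossovers. Comparing them with the parentals, only the g allele has switched, so g is the middle locus and the order is w – g – dw.

g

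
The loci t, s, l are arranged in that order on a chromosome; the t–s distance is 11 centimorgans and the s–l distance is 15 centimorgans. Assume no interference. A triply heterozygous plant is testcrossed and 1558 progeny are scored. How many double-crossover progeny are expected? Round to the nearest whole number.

Map distances give recombination frequencies of 0.110 and 0.150 for the two intervals.
With no interference, expected double-crossover frequency = 0.110 × 0.150 = 0.01650.
Expected number = 0.01650 × 1558 = 25.71 ≈ 26.

26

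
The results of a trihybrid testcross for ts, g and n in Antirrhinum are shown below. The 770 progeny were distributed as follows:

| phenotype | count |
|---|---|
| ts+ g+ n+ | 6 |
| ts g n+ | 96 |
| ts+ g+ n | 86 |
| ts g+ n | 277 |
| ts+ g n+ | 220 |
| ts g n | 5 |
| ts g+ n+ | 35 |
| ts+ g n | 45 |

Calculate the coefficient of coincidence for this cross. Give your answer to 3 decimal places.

0.482

The two most frequent reciprocal classes, ts g+ n and ts+ g n+, are the parental types, so the F1 was ts g+ n / ts+ g n+.
The two rarest classes, ts g n and ts+ g+ n+, are the double crossovers. Comparing them with the parentals, only the g allele has switched, so g is the middle locus and the order is ts – g – n.
ts–g: (182 + 11)/770 = 0.2506; g–n: (80 + 11)/770 = 0.1182.
Expected DCO frequency = 0.2506 × 0.1182 ≈ 0.02962; observed = 11/770 ≈ 0.01429.
Coefficient of coincidence = 0.01429/0.02962 ≈ 0.482.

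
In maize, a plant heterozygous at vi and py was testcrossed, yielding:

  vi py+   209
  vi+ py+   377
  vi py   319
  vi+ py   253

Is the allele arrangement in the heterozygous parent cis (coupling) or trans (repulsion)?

cis

The two most frequent classes are vi+ py+ (377) and vi py (319); these are the parental (non-recombinant) types.
So the F1 carried vi+ py+ on one chromosome and vi py on the other — the recessive alleles are on the same chromosome (cis / coupling).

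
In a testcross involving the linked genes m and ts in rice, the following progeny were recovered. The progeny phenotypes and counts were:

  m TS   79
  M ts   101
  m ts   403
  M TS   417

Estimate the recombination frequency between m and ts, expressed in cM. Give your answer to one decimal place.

18.0 cM

The two most frequent classes, M TS (417) and m ts (403), are the parental types, so the F1 was M TS / m ts.
The recombinant classes are M ts and m TS: 101 + 79 = 180.
Recombination frequency = 180/1000 = 0.1800 ≈ 18.0%, i.e. 18.0 cM.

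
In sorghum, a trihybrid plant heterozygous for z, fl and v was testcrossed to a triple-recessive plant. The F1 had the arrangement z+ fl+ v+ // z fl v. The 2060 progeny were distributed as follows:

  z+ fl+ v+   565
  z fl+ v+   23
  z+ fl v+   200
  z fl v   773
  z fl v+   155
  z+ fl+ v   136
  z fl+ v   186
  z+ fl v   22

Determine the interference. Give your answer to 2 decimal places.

0.36

The two rarest classes, z fl+ v+ and z+ fl v, are the double crossovers. Comparing them with the parentals, only the z allele has switched, so z is the middle locus and the order is fl – z – v.
fl–z: (386 + 45)/2060 = 0.2092; z–v: (291 + 45)/2060 = 0.1631.
Expected DCO frequency = 0.2092 × 0.1631 ≈ 0.03412; observed = 45/2060 ≈ 0.02184.
Coefficient of coincidence = 0.02184/0.03412 ≈ 0.64; interference = 1 − 0.64 = 0.36.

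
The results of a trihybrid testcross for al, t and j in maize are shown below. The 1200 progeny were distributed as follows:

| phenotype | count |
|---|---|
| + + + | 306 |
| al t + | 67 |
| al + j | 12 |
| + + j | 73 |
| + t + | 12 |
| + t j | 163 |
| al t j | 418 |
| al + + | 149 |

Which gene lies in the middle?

The two most frequent reciprocal classes, al t j and + + +, are the parental types, so the F1 was al t j / + + +.
The two rarest classes, al + j and + t +, are the double crossovers. Comparing them with the parentals, only the t allele has switched, so t is the middle locus and the order is j – t – al.

t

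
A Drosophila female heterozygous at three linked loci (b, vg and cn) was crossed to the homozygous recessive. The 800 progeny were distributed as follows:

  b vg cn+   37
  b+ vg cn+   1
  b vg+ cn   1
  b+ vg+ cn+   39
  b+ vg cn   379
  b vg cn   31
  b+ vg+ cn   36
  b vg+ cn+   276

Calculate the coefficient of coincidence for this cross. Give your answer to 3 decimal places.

The two most frequent reciprocal classes, b+ vg cn and b vg+ cn+, are the parental types, so the F1 was b+ vg cn / b vg+ cn+.
The two rarest classes, b+ vg cn+ and b vg+ cn, are the double crossovers. Comparing them with the parentals, only the cn allele has switched, so cn is the middle locus and the order is b – cn – vg.
b–cn: (70 + 2)/800 = 0.0900; cn–vg: (73 + 2)/800 = 0.0938.
Expected DCO frequency = 0.0900 × 0.0938 ≈ 0.00844; observed = 2/800 ≈ 0.00250.
Coefficient of coincidence = 0.00250/0.00844 ≈ 0.296.

0.296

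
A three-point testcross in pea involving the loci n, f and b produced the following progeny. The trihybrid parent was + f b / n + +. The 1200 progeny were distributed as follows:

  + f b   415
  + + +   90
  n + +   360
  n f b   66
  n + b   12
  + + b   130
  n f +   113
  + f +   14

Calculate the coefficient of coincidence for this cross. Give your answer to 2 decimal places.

The two rarest classes, + f + and n + b, are the double crossovers. Comparing them with the parentals, only the b allele has switched, so b is the middle locus and the order is f – b – n.
f–b: (243 + 26)/1200 = 0.2242; b–n: (156 + 26)/1200 = 0.1517.
Expected DCO frequency = 0.2242 × 0.1517 ≈ 0.03401; observed = 26/1200 ≈ 0.02167.
Coefficient of coincidence = 0.02167/0.03401 ≈ 0.64.

0.64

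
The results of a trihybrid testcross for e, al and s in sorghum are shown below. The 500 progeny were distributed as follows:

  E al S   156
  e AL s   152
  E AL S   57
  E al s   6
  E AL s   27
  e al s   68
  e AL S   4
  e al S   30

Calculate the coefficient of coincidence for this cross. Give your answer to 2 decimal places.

The two most frequent reciprocal classes, e AL s and E al S, are the parental types, so the F1 was e AL s / E al S.
The two rarest classes, e AL S and E al s, are the double crossovers. Comparing them with the parentals, only the s allele has switched, so s is the middle locus and the order is al – s – e.
al–s: (125 + 10)/500 = 0.2700; s–e: (57 + 10)/500 = 0.1340.
Expected DCO frequency = 0.2700 × 0.1340 ≈ 0.03618; observed = 10/500 ≈ 0.02000.
Coefficient of coincidence = 0.02000/0.03618 ≈ 0.55.

0.55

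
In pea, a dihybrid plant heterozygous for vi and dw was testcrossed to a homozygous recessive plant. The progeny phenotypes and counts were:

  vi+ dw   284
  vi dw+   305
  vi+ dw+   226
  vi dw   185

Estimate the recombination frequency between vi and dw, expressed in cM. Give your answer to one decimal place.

The two most frequent classes, vi+ dw (284) and vi dw+ (305), are the parental types, so the F1 was vi+ dw / vi dw+.
The recombinant classes are vi+ dw+ and vi dw: 226 + 185 = 411.
Recombination frequency = 411/1000 = 0.4110 ≈ 41.1%, i.e. 41.1 cM.

41.1 cM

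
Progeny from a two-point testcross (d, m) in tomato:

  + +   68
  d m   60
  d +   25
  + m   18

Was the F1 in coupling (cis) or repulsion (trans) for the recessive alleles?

cis

The two most frequent classes are + + (68) and d m (60); these are the parental (non-recombinant) types.
So the F1 carried + + on one chromosome and d m on the other — the recessive alleles are on the same chromosome (cis / coupling).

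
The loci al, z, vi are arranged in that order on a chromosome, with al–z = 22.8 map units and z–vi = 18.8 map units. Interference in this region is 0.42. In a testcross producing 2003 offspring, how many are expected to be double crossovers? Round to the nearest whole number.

50

Map distances give recombination frequencies of 0.228 and 0.188 for the two intervals.
With interference 0.42 (so coincidence = 0.58), expected double-crossover frequency = 0.228 × 0.188 × 0.58 = 0.02486.
Expected number = 0.02486 × 2003 = 49.80 ≈ 50.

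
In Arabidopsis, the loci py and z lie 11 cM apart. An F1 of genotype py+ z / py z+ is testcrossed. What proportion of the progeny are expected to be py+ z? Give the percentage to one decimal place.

44.5%

A map distance of 11 cM corresponds to a recombination frequency of 0.110.
The F1 is py+ z / py z+, so py+ z is a parental gamete class with expected frequency (1 − r)/2 = 0.890/2 = 0.4450.
That is 0.4450 = 44.5% of the progeny.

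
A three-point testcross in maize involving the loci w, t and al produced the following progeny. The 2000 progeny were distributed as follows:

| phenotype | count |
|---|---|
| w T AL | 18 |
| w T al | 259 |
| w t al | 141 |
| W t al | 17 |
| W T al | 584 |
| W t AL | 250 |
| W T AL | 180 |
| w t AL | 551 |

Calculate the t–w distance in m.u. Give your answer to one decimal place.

27.2 m.u.

The two most frequent reciprocal classes, W T al and w t AL, are the parental types, so the F1 was W T al / w t AL.
The two rarest classes, W t al and w T AL, are the double crossovers. Comparing them with the parentals, only the t allele has switched, so t is the middle locus and the order is w – t – al.
Crossovers in the w–t interval produce the single-crossover classes w T al and W t AL (259 + 250 = 509) plus the double crossovers (35).
RF(w–t) = (509 + 35) / 2000 = 544/2000 = 0.2720 → 27.2 m.u.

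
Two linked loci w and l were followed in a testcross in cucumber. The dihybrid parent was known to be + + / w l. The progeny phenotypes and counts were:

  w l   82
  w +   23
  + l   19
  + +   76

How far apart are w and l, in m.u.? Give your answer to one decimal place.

21.0 m.u.

The recombinant classes are + l and w +: 19 + 23 = 42.
Recombination frequency = 42/200 = 0.2100 ≈ 21.0%, i.e. 21.0 m.u.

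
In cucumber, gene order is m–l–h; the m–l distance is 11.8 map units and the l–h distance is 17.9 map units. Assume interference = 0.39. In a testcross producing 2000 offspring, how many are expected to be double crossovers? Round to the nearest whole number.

Map distances give recombination frequencies of 0.118 and 0.179 for the two intervals.
With interference 0.39 (so coincidence = 0.61), expected double-crossover frequency = 0.118 × 0.179 × 0.61 = 0.01288.
Expected number = 0.01288 × 2000 = 25.77 ≈ 26.

26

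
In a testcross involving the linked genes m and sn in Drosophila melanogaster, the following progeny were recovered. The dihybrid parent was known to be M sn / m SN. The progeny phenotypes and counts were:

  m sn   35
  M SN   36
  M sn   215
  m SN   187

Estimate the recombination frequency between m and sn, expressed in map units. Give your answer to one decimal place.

15.0 map units

The recombinant classes are M SN and m sn: 36 + 35 = 71.
Recombination frequency = 71/473 = 0.1501 ≈ 15.0%, i.e. 15.0 map units.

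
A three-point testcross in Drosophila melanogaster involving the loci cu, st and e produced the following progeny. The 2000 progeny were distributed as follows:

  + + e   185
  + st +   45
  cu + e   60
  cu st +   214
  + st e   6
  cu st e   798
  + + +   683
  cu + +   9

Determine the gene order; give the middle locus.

The two most frequent reciprocal classes, + + + and cu st e, are the parental types, so the F1 was + + + / cu st e.
The two rarest classes, cu + + and + st e, are the double crossovers. Comparing them with the parentals, only the cu allele has switched, so cu is the middle locus and the order is st – cu – e.

cu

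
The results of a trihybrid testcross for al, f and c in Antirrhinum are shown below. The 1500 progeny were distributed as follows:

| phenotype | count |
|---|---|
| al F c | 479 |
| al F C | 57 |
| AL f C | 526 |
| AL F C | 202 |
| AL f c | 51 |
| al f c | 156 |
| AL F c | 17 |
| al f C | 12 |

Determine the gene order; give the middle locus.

The two most frequent reciprocal classes, al F c and AL f C, are the parental types, so the F1 was al F c / AL f C.
The two rarest classes, AL F c and al f C, are the double crossovers. Comparing them with the parentals, only the al allele has switched, so al is the middle locus and the order is c – al – f.

al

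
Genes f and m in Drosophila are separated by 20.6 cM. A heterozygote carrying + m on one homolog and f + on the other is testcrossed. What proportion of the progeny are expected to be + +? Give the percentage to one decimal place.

A map distance of 20.6 cM corresponds to a recombination frequency of 0.206.
The F1 is + m / f +, so + + is a recombinant gamete class with expected frequency r/2 = 0.206/2 = 0.1030.
That is 0.1030 = 10.3% of the progeny.

10.3%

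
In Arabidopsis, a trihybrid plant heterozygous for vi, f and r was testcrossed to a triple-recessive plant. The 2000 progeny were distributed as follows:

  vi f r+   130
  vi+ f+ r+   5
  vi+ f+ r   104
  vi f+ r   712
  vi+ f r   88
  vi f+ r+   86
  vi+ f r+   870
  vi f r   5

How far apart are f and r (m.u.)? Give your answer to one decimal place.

The two most frequent reciprocal classes, vi+ f r+ and vi f+ r, are the parental types, so the F1 was vi+ f r+ / vi f+ r.
The two rarest classes, vi+ f+ r+ and vi f r, are the double crossovers. Comparing them with the parentals, only the f allele has switched, so f is the middle locus and the order is vi – f – r.
Crossovers in the f–r interval produce the single-crossover classes vi+ f r and vi f+ r+ (88 + 86 = 174) plus the double crossovers (10).
RF(f–r) = (174 + 10) / 2000 = 184/2000 = 0.0920 → 9.2 m.u.

9.2 m.u.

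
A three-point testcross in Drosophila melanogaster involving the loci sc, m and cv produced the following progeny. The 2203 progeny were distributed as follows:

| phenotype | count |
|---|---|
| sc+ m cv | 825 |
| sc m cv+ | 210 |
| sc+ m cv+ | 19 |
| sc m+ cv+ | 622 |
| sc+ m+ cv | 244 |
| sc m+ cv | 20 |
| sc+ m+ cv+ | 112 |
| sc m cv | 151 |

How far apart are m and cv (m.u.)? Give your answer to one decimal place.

The two most frequent reciprocal classes, sc m+ cv+ and sc+ m cv, are the parental types, so the F1 was sc m+ cv+ / sc+ m cv.
The two rarest classes, sc m+ cv and sc+ m cv+, are the double crossovers. Comparing them with the parentals, only the cv allele has switched, so cv is the middle locus and the order is m – cv – sc.
Crossovers in the m–cv interval produce the single-crossover classes sc m cv+ and sc+ m+ cv (210 + 244 = 454) plus the double crossovers (39).
RF(m–cv) = (454 + 39) / 2203 = 493/2203 = 0.2238 → 22.4 m.u.

22.4 m.u.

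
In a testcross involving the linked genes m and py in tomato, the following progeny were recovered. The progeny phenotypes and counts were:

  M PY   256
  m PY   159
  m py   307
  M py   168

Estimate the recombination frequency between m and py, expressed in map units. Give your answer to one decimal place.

The two most frequent classes, M PY (256) and m py (307), are the parental types, so the F1 was M PY / m py.
The recombinant classes are M py and m PY: 168 + 159 = 327.
Recombination frequency = 327/890 = 0.3674 ≈ 36.7%, i.e. 36.7 map units.

36.7 map units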